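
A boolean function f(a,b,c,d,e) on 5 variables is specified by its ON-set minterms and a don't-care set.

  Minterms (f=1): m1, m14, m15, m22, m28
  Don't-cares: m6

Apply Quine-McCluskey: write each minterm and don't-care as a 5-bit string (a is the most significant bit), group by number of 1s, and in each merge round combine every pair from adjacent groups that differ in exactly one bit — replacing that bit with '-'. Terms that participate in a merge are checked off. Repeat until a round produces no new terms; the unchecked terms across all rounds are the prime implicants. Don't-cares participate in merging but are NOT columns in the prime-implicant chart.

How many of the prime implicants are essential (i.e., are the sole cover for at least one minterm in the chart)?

4

[col 0] 00001, 00110*, 01110*, 01111*, 10110*, 11100
[col 1] -0110, 0-110, 0111-
Prime implicants: -0110, 0-110, 00001, 0111-, 11100
PI chart (minterm → PIs covering it):
  1 | 00001  (sole → essential)
  14 | 0-110,0111-
  15 | 0111-  (sole → essential)
  22 | -0110  (sole → essential)
  28 | 11100  (sole → essential)
Essential prime implicants: -0110, 00001, 0111-, 11100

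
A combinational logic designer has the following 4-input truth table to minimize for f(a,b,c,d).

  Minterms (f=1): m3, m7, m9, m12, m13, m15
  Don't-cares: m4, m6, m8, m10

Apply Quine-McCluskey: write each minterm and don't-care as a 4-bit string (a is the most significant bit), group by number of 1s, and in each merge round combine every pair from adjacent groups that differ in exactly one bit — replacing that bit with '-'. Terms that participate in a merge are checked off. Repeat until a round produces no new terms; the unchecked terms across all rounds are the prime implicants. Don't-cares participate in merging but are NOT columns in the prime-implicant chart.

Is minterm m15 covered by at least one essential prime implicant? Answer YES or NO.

size-2^0 implicants → 0011(✓)  0100(✓)  0110(✓)  0111(✓)  1000(✓)  1001(✓)  1010(✓)  1100(✓)  1101(✓)  1111(✓)
size-2^1 implicants → -100  -111  0-11  01-0  011-  1-00(✓)  1-01(✓)  10-0  100-(✓)  11-1  110-(✓)
size-2^2 implicants → 1-0-
Unchecked terms (primes): -100, -111, 0-11, 01-0, 011-, 1-0-, 10-0, 11-1
Minterm coverage:
  m3 ⊆ 0-11 [E]
  m7 ⊆ -111,0-11,011-
  m9 ⊆ 1-0- [E]
  m12 ⊆ -100,1-0-
  m13 ⊆ 1-0-,11-1
  m15 ⊆ -111,11-1
E = {0-11, 1-0-}

NO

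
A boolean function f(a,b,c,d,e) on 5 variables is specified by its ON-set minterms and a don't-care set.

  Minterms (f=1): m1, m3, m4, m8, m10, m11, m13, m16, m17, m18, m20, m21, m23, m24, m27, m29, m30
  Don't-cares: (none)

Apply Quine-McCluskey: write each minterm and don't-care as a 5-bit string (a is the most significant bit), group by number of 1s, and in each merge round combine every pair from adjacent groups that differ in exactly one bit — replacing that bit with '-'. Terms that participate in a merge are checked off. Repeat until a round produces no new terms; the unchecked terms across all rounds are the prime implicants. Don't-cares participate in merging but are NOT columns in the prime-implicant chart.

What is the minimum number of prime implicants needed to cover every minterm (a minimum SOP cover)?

10

Round 0: 00001✓ 00011✓ 00100✓ 01000✓ 01010✓ 01011✓ 01101✓ 10000✓ 10001✓ 10010✓ 10100✓ 10101✓ 10111✓ 11000✓ 11011✓ 11101✓ 11110
Round 1: -0001 -0100 -1000 -1011 -1101 0-011 000-1 010-0 0101- 1-000 1-101 10-00✓ 10-01✓ 100-0 1000-✓ 101-1 1010-✓
Round 2: 10-0-
PIs = {-0001, -0100, -1000, -1011, -1101, 0-011, 000-1, 010-0, 0101-, 1-000, 1-101, 10-0-, 100-0, 101-1, 11110}
Coverage chart:
  m1: -0001,000-1
  m3: 0-011,000-1
  m4: -0100 ←essential
  m8: -1000,010-0
  m10: 010-0,0101-
  m11: -1011,0-011,0101-
  m13: -1101 ←essential
  m16: 1-000,10-0-,100-0
  m17: -0001,10-0-
  m18: 100-0 ←essential
  m20: -0100,10-0-
  m21: 1-101,10-0-,101-1
  m23: 101-1 ←essential
  m24: -1000,1-000
  m27: -1011 ←essential
  m29: -1101,1-101
  m30: 11110 ←essential
Essential: -0100, -1011, -1101, 100-0, 101-1, 11110
Petrick residual → -0001, -1000, 0-011, 010-0
Min cover (10 terms): b'c'd'e + b'cd'e' + bc'd'e' + bc'de + bcd'e + a'c'de + a'bc'e' + ab'c'e' + ab'ce + abcde'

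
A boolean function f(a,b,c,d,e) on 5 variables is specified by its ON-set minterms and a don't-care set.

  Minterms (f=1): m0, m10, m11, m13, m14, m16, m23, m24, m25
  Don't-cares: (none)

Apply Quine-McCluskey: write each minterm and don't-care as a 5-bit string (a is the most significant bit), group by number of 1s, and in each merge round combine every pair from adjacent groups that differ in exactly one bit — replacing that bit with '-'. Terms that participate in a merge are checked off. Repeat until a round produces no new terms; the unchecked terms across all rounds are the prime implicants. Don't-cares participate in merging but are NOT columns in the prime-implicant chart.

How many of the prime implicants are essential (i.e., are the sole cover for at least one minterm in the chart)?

6

Round 0: 00000✓ 01010✓ 01011✓ 01101 01110✓ 10000✓ 10111 11000✓ 11001✓
Round 1: -0000 01-10 0101- 1-000 1100-
PIs = {-0000, 01-10, 0101-, 01101, 1-000, 10111, 1100-}
Coverage chart:
  m0: -0000 ←essential
  m10: 01-10,0101-
  m11: 0101- ←essential
  m13: 01101 ←essential
  m14: 01-10 ←essential
  m16: -0000,1-000
  m23: 10111 ←essential
  m24: 1-000,1100-
  m25: 1100- ←essential
Essential: -0000, 01-10, 0101-, 01101, 10111, 1100-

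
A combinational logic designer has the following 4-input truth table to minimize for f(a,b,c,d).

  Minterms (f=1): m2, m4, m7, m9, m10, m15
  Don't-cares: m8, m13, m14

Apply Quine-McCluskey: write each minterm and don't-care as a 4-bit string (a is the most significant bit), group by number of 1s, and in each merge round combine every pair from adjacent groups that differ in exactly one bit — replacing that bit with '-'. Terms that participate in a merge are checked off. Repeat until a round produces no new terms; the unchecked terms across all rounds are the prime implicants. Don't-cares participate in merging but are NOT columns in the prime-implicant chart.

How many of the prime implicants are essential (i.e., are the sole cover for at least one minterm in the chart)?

size-2^0 implicants → 0010(✓)  0100  0111(✓)  1000(✓)  1001(✓)  1010(✓)  1101(✓)  1110(✓)  1111(✓)
size-2^1 implicants → -010  -111  1-01  1-10  10-0  100-  11-1  111-
Unchecked terms (primes): -010, -111, 0100, 1-01, 1-10, 10-0, 100-, 11-1, 111-
Minterm coverage:
  m2 ⊆ -010 [E]
  m4 ⊆ 0100 [E]
  m7 ⊆ -111 [E]
  m9 ⊆ 1-01,100-
  m10 ⊆ -010,1-10,10-0
  m15 ⊆ -111,11-1,111-
E = {-010, -111, 0100}

3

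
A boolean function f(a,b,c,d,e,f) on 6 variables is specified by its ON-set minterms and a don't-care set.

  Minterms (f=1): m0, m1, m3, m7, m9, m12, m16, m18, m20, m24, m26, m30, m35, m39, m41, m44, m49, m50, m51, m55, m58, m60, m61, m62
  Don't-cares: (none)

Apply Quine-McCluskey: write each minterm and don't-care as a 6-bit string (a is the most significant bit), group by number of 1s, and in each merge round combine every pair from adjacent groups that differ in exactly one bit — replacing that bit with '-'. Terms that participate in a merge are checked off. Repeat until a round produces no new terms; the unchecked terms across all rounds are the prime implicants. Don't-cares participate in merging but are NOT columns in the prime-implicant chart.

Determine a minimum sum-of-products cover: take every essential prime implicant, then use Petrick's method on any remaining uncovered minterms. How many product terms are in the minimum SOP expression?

11

size-2^0 implicants → 000000(✓)  000001(✓)  000011(✓)  000111(✓)  001001(✓)  001100(✓)  010000(✓)  010010(✓)  010100(✓)  011000(✓)  011010(✓)  011110(✓)  100011(✓)  100111(✓)  101001(✓)  101100(✓)  110001(✓)  110010(✓)  110011(✓)  110111(✓)  111010(✓)  111100(✓)  111101(✓)  111110(✓)
size-2^1 implicants → -00011(✓)  -00111(✓)  -01001  -01100  -10010(✓)  -11010(✓)  -11110(✓)  0-0000  00-001  000-11(✓)  0000-1  00000-  01-000(✓)  01-010(✓)  010-00  0100-0(✓)  011-10(✓)  0110-0(✓)  1-0011(✓)  1-0111(✓)  1-1100  100-11(✓)  11-010(✓)  110-11(✓)  1100-1  11001-  111-10(✓)  1111-0  11110-
size-2^2 implicants → -00-11  -1-010  -11-10  01-0-0  1-0-11
Unchecked terms (primes): -00-11, -01001, -01100, -1-010, -11-10, 0-0000, 00-001, 0000-1, 00000-, 01-0-0, 010-00, 1-0-11, 1-1100, 1100-1, 11001-, 1111-0, 11110-
Minterm coverage:
  m0 ⊆ 0-0000,00000-
  m1 ⊆ 00-001,0000-1,00000-
  m3 ⊆ -00-11,0000-1
  m7 ⊆ -00-11 [E]
  m9 ⊆ -01001,00-001
  m12 ⊆ -01100 [E]
  m16 ⊆ 0-0000,01-0-0,010-00
  m18 ⊆ -1-010,01-0-0
  m20 ⊆ 010-00 [E]
  m24 ⊆ 01-0-0 [E]
  m26 ⊆ -1-010,-11-10,01-0-0
  m30 ⊆ -11-10 [E]
  m35 ⊆ -00-11,1-0-11
  m39 ⊆ -00-11,1-0-11
  m41 ⊆ -01001 [E]
  m44 ⊆ -01100,1-1100
  m49 ⊆ 1100-1 [E]
  m50 ⊆ -1-010,11001-
  m51 ⊆ 1-0-11,1100-1,11001-
  m55 ⊆ 1-0-11 [E]
  m58 ⊆ -1-010,-11-10
  m60 ⊆ 1-1100,1111-0,11110-
  m61 ⊆ 11110- [E]
  m62 ⊆ -11-10,1111-0
E = {-00-11, -01001, -01100, -11-10, 01-0-0, 010-00, 1-0-11, 1100-1, 11110-}
Petrick residual → -1-010, 00000-
Cover = b'c'ef + b'cd'e'f + b'cde'f' + bd'ef' + bcef' + a'b'c'd'e' + a'bd'f' + a'bc'e'f' + ac'ef + abc'd'f + abcde'  |cover|=11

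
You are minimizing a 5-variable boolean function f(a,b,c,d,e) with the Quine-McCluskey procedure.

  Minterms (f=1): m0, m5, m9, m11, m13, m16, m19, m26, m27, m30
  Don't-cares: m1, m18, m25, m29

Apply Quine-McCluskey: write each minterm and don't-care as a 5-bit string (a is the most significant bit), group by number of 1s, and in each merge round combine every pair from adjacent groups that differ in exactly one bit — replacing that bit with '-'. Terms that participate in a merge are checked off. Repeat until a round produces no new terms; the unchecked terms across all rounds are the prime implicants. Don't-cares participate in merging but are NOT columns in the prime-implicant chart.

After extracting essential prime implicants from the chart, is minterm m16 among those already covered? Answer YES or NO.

NO

size-2^0 implicants → 00000(✓)  00001(✓)  00101(✓)  01001(✓)  01011(✓)  01101(✓)  10000(✓)  10010(✓)  10011(✓)  11001(✓)  11010(✓)  11011(✓)  11101(✓)  11110(✓)
size-2^1 implicants → -0000  -1001(✓)  -1011(✓)  -1101(✓)  0-001(✓)  0-101(✓)  00-01(✓)  0000-  01-01(✓)  010-1(✓)  1-010(✓)  1-011(✓)  100-0  1001-(✓)  11-01(✓)  11-10  110-1(✓)  1101-(✓)
size-2^2 implicants → -1-01  -10-1  0--01  1-01-
Unchecked terms (primes): -0000, -1-01, -10-1, 0--01, 0000-, 1-01-, 100-0, 11-10
Minterm coverage:
  m0 ⊆ -0000,0000-
  m5 ⊆ 0--01 [E]
  m9 ⊆ -1-01,-10-1,0--01
  m11 ⊆ -10-1 [E]
  m13 ⊆ -1-01,0--01
  m16 ⊆ -0000,100-0
  m19 ⊆ 1-01- [E]
  m26 ⊆ 1-01-,11-10
  m27 ⊆ -10-1,1-01-
  m30 ⊆ 11-10 [E]
E = {-10-1, 0--01, 1-01-, 11-10}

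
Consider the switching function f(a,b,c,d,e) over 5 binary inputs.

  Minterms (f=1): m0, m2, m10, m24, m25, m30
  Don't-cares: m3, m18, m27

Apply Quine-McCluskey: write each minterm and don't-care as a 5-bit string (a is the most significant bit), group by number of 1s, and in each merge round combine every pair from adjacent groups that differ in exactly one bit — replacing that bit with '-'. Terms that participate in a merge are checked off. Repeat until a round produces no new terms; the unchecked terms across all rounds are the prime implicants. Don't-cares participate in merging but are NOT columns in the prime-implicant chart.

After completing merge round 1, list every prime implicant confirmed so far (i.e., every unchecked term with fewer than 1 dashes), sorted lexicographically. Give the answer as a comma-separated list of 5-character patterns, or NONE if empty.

11110

Round 0: 00000✓ 00010✓ 00011✓ 01010✓ 10010✓ 11000✓ 11001✓ 11011✓ 11110
Round 1: -0010 0-010 000-0 0001- 110-1 1100-
PIs = {-0010, 0-010, 000-0, 0001-, 110-1, 1100-, 11110}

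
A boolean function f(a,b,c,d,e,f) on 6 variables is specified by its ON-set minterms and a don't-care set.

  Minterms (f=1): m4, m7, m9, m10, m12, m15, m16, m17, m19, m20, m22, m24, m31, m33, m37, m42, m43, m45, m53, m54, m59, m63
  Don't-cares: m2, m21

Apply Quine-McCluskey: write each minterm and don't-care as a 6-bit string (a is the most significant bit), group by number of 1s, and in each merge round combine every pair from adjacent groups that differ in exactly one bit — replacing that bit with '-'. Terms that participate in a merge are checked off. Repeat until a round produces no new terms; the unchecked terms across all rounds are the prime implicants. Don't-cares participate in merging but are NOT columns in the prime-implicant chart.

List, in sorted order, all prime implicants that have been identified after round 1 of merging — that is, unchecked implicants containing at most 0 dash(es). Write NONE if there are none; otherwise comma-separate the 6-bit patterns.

Round 0: 000010✓ 000100✓ 000111✓ 001001 001010✓ 001100✓ 001111✓ 010000✓ 010001✓ 010011✓ 010100✓ 010101✓ 010110✓ 011000✓ 011111✓ 100001✓ 100101✓ 101010✓ 101011✓ 101101✓ 110101✓ 110110✓ 111011✓ 111111✓
Round 1: -01010 -10101 -10110 -11111 0-0100 0-1111 00-010 00-100 00-111 01-000 010-00✓ 010-01✓ 0100-1 01000-✓ 0101-0 01010-✓ 1-0101 1-1011 10-101 100-01 10101- 111-11
Round 2: 010-0-
PIs = {-01010, -10101, -10110, -11111, 0-0100, 0-1111, 00-010, 00-100, 00-111, 001001, 01-000, 010-0-, 0100-1, 0101-0, 1-0101, 1-1011, 10-101, 100-01, 10101-, 111-11}

001001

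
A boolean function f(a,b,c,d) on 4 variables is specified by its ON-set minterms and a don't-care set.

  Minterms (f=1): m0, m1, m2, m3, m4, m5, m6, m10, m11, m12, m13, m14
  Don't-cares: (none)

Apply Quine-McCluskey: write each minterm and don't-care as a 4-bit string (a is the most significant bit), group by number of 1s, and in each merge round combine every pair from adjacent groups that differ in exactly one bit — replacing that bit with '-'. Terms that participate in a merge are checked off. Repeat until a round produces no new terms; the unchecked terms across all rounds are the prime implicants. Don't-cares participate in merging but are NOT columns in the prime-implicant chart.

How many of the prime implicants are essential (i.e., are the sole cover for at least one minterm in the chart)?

2

[col 0] 0000*, 0001*, 0010*, 0011*, 0100*, 0101*, 0110*, 1010*, 1011*, 1100*, 1101*, 1110*
[col 1] -010*, -011*, -100*, -101*, -110*, 0-00*, 0-01*, 0-10*, 00-0*, 00-1*, 000-*, 001-*, 01-0*, 010-*, 1-10*, 101-*, 11-0*, 110-*
[col 2] --10, -01-, -1-0, -10-, 0--0, 0-0-, 00--
Prime implicants: --10, -01-, -1-0, -10-, 0--0, 0-0-, 00--
PI chart (minterm → PIs covering it):
  0 | 0--0,0-0-,00--
  1 | 0-0-,00--
  2 | --10,-01-,0--0,00--
  3 | -01-,00--
  4 | -1-0,-10-,0--0,0-0-
  5 | -10-,0-0-
  6 | --10,-1-0,0--0
  10 | --10,-01-
  11 | -01-  (sole → essential)
  12 | -1-0,-10-
  13 | -10-  (sole → essential)
  14 | --10,-1-0
Essential prime implicants: -01-, -10-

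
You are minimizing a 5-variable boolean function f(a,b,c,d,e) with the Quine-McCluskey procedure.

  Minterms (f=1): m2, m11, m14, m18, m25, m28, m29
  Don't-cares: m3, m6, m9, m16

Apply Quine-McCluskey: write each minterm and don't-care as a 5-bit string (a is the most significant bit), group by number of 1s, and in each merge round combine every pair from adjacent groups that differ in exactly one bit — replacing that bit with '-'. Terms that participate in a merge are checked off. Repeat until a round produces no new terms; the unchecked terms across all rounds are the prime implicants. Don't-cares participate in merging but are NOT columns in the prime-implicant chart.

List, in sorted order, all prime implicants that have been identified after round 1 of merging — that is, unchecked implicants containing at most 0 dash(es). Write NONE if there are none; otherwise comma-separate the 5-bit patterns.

NONE

Round 0: 00010✓ 00011✓ 00110✓ 01001✓ 01011✓ 01110✓ 10000✓ 10010✓ 11001✓ 11100✓ 11101✓
Round 1: -0010 -1001 0-011 0-110 00-10 0001- 010-1 100-0 11-01 1110-
PIs = {-0010, -1001, 0-011, 0-110, 00-10, 0001-, 010-1, 100-0, 11-01, 1110-}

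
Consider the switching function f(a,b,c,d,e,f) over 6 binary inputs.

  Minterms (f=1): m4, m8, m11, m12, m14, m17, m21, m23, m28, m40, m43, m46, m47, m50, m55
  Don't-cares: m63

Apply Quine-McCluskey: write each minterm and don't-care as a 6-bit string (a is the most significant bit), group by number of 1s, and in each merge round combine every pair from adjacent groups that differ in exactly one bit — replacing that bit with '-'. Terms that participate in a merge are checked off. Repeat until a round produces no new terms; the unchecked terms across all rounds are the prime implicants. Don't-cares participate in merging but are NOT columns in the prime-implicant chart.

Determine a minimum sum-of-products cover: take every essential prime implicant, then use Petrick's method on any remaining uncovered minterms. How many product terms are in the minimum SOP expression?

Round 0: 000100✓ 001000✓ 001011✓ 001100✓ 001110✓ 010001✓ 010101✓ 010111✓ 011100✓ 101000✓ 101011✓ 101110✓ 101111✓ 110010 110111✓ 111111✓
Round 1: -01000 -01011 -01110 -10111 0-1100 00-100 001-00 0011-0 010-01 0101-1 1-1111 101-11 10111- 11-111
PIs = {-01000, -01011, -01110, -10111, 0-1100, 00-100, 001-00, 0011-0, 010-01, 0101-1, 1-1111, 101-11, 10111-, 11-111, 110010}
Coverage chart:
  m4: 00-100 ←essential
  m8: -01000,001-00
  m11: -01011 ←essential
  m12: 0-1100,00-100,001-00,0011-0
  m14: -01110,0011-0
  m17: 010-01 ←essential
  m21: 010-01,0101-1
  m23: -10111,0101-1
  m28: 0-1100 ←essential
  m40: -01000 ←essential
  m43: -01011,101-11
  m46: -01110,10111-
  m47: 1-1111,101-11,10111-
  m50: 110010 ←essential
  m55: -10111,11-111
Essential: -01000, -01011, 0-1100, 00-100, 010-01, 110010
Petrick residual → -01110, -10111, 1-1111
Min cover (9 terms): b'cd'e'f' + b'cd'ef + b'cdef' + bc'def + a'cde'f' + a'b'de'f' + a'bc'e'f + acdef + abc'd'ef'

9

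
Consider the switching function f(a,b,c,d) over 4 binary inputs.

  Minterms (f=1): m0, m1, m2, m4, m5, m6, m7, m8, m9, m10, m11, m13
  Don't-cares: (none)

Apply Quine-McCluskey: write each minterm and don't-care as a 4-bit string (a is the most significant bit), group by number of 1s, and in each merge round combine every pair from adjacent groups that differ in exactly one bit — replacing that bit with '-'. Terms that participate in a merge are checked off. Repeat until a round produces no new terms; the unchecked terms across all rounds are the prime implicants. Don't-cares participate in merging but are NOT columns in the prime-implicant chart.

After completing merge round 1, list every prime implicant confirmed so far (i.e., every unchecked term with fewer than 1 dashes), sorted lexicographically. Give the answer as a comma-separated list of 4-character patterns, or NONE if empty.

[col 0] 0000*, 0001*, 0010*, 0100*, 0101*, 0110*, 0111*, 1000*, 1001*, 1010*, 1011*, 1101*
[col 1] -000*, -001*, -010*, -101*, 0-00*, 0-01*, 0-10*, 00-0*, 000-*, 01-0*, 01-1*, 010-*, 011-*, 1-01*, 10-0*, 10-1*, 100-*, 101-*
[col 2] --01, -0-0, -00-, 0--0, 0-0-, 01--, 10--
Prime implicants: --01, -0-0, -00-, 0--0, 0-0-, 01--, 10--

NONE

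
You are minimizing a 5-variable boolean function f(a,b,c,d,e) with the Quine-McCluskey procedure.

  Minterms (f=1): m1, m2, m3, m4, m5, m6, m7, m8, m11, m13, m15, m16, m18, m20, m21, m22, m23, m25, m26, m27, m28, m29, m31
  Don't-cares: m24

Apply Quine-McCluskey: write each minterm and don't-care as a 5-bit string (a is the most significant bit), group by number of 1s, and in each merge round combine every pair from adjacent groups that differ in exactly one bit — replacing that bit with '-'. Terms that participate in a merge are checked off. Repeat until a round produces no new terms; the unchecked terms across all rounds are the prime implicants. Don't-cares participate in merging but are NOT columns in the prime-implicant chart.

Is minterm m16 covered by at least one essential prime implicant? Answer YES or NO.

NO

[col 0] 00001*, 00010*, 00011*, 00100*, 00101*, 00110*, 00111*, 01000*, 01011*, 01101*, 01111*, 10000*, 10010*, 10100*, 10101*, 10110*, 10111*, 11000*, 11001*, 11010*, 11011*, 11100*, 11101*, 11111*
[col 1] -0010*, -0100*, -0101*, -0110*, -0111*, -1000, -1011*, -1101*, -1111*, 0-011*, 0-101*, 0-111*, 00-01*, 00-10*, 00-11*, 000-1*, 0001-*, 001-0*, 001-1*, 0010-*, 0011-*, 01-11*, 011-1*, 1-000*, 1-010*, 1-100*, 1-101*, 1-111*, 10-00*, 10-10*, 100-0*, 101-0*, 101-1*, 1010-*, 1011-*, 11-00*, 11-01*, 11-11*, 110-0*, 110-1*, 1100-*, 1101-*, 111-1*, 1110-*
[col 2] --101*, --111*, -0-10, -01-0*, -01-1*, -010-*, -011-*, -1-11, -11-1*, 0--11, 0-1-1*, 00--1, 00-1-, 001--*, 1--00, 1-0-0, 1-1-1*, 1-10-, 10--0, 101--*, 11--1, 11-0-, 110--
[col 3] --1-1, -01--
Prime implicants: --1-1, -0-10, -01--, -1-11, -1000, 0--11, 00--1, 00-1-, 1--00, 1-0-0, 1-10-, 10--0, 11--1, 11-0-, 110--
PI chart (minterm → PIs covering it):
  1 | 00--1  (sole → essential)
  2 | -0-10,00-1-
  3 | 0--11,00--1,00-1-
  4 | -01--  (sole → essential)
  5 | --1-1,-01--,00--1
  6 | -0-10,-01--,00-1-
  7 | --1-1,-01--,0--11,00--1,00-1-
  8 | -1000  (sole → essential)
  11 | -1-11,0--11
  13 | --1-1  (sole → essential)
  15 | --1-1,-1-11,0--11
  16 | 1--00,1-0-0,10--0
  18 | -0-10,1-0-0,10--0
  20 | -01--,1--00,1-10-,10--0
  21 | --1-1,-01--,1-10-
  22 | -0-10,-01--,10--0
  23 | --1-1,-01--
  25 | 11--1,11-0-,110--
  26 | 1-0-0,110--
  27 | -1-11,11--1,110--
  28 | 1--00,1-10-,11-0-
  29 | --1-1,1-10-,11--1,11-0-
  31 | --1-1,-1-11,11--1
Essential prime implicants: --1-1, -01--, -1000, 00--1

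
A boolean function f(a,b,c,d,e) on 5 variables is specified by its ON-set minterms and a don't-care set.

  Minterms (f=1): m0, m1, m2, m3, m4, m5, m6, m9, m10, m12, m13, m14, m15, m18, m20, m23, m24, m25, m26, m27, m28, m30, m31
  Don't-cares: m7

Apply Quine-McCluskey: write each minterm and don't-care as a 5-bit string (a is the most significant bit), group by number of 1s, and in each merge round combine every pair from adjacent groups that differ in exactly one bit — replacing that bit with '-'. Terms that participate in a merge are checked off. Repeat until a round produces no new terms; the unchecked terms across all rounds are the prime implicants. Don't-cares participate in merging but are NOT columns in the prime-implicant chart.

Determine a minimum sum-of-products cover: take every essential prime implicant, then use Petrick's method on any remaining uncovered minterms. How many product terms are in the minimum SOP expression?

7

size-2^0 implicants → 00000(✓)  00001(✓)  00010(✓)  00011(✓)  00100(✓)  00101(✓)  00110(✓)  00111(✓)  01001(✓)  01010(✓)  01100(✓)  01101(✓)  01110(✓)  01111(✓)  10010(✓)  10100(✓)  10111(✓)  11000(✓)  11001(✓)  11010(✓)  11011(✓)  11100(✓)  11110(✓)  11111(✓)
size-2^1 implicants → -0010(✓)  -0100(✓)  -0111(✓)  -1001  -1010(✓)  -1100(✓)  -1110(✓)  -1111(✓)  0-001(✓)  0-010(✓)  0-100(✓)  0-101(✓)  0-110(✓)  0-111(✓)  00-00(✓)  00-01(✓)  00-10(✓)  00-11(✓)  000-0(✓)  000-1(✓)  0000-(✓)  0001-(✓)  001-0(✓)  001-1(✓)  0010-(✓)  0011-(✓)  01-01(✓)  01-10(✓)  011-0(✓)  011-1(✓)  0110-(✓)  0111-(✓)  1-010(✓)  1-100(✓)  1-111(✓)  11-00(✓)  11-10(✓)  11-11(✓)  110-0(✓)  110-1(✓)  1100-(✓)  1101-(✓)  111-0(✓)  1111-(✓)
size-2^2 implicants → --010  --100  --111  -1-10  -11-0  -111-  0--01  0--10  0-1-0(✓)  0-1-1(✓)  0-10-(✓)  0-11-(✓)  00--0(✓)  00--1(✓)  00-0-(✓)  00-1-(✓)  000--(✓)  001--(✓)  011--(✓)  11--0  11-1-  110--
size-2^3 implicants → 0-1--  00---
Unchecked terms (primes): --010, --100, --111, -1-10, -1001, -11-0, -111-, 0--01, 0--10, 0-1--, 00---, 11--0, 11-1-, 110--
Minterm coverage:
  m0 ⊆ 00--- [E]
  m1 ⊆ 0--01,00---
  m2 ⊆ --010,0--10,00---
  m3 ⊆ 00--- [E]
  m4 ⊆ --100,0-1--,00---
  m5 ⊆ 0--01,0-1--,00---
  m6 ⊆ 0--10,0-1--,00---
  m9 ⊆ -1001,0--01
  m10 ⊆ --010,-1-10,0--10
  m12 ⊆ --100,-11-0,0-1--
  m13 ⊆ 0--01,0-1--
  m14 ⊆ -1-10,-11-0,-111-,0--10,0-1--
  m15 ⊆ --111,-111-,0-1--
  m18 ⊆ --010 [E]
  m20 ⊆ --100 [E]
  m23 ⊆ --111 [E]
  m24 ⊆ 11--0,110--
  m25 ⊆ -1001,110--
  m26 ⊆ --010,-1-10,11--0,11-1-,110--
  m27 ⊆ 11-1-,110--
  m28 ⊆ --100,-11-0,11--0
  m30 ⊆ -1-10,-11-0,-111-,11--0,11-1-
  m31 ⊆ --111,-111-,11-1-
E = {--010, --100, --111, 00---}
Petrick residual → -1-10, 0--01, 110--
Cover = c'de' + cd'e' + cde + bde' + a'd'e + a'b' + abc'  |cover|=7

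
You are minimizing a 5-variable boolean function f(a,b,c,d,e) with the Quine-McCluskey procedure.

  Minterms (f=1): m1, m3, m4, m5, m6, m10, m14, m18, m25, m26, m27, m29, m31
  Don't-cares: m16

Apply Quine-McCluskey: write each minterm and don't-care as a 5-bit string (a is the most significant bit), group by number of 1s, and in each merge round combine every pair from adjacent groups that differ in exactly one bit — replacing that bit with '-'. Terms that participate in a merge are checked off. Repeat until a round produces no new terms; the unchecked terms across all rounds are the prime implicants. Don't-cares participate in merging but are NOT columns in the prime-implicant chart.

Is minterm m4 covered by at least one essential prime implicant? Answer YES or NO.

NO

size-2^0 implicants → 00001(✓)  00011(✓)  00100(✓)  00101(✓)  00110(✓)  01010(✓)  01110(✓)  10000(✓)  10010(✓)  11001(✓)  11010(✓)  11011(✓)  11101(✓)  11111(✓)
size-2^1 implicants → -1010  0-110  00-01  000-1  001-0  0010-  01-10  1-010  100-0  11-01(✓)  11-11(✓)  110-1(✓)  1101-  111-1(✓)
size-2^2 implicants → 11--1
Unchecked terms (primes): -1010, 0-110, 00-01, 000-1, 001-0, 0010-, 01-10, 1-010, 100-0, 11--1, 1101-
Minterm coverage:
  m1 ⊆ 00-01,000-1
  m3 ⊆ 000-1 [E]
  m4 ⊆ 001-0,0010-
  m5 ⊆ 00-01,0010-
  m6 ⊆ 0-110,001-0
  m10 ⊆ -1010,01-10
  m14 ⊆ 0-110,01-10
  m18 ⊆ 1-010,100-0
  m25 ⊆ 11--1 [E]
  m26 ⊆ -1010,1-010,1101-
  m27 ⊆ 11--1,1101-
  m29 ⊆ 11--1 [E]
  m31 ⊆ 11--1 [E]
E = {000-1, 11--1}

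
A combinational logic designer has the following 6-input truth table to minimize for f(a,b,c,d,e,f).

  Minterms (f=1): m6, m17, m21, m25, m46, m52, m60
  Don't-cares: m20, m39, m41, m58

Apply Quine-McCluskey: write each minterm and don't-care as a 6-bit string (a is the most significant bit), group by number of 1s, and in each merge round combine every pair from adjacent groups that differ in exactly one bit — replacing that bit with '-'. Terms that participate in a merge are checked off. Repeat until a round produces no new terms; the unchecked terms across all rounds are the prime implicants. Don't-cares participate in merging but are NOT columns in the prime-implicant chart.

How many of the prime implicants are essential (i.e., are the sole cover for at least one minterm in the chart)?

[col 0] 000110, 010001*, 010100*, 010101*, 011001*, 100111, 101001, 101110, 110100*, 111010, 111100*
[col 1] -10100, 01-001, 010-01, 01010-, 11-100
Prime implicants: -10100, 000110, 01-001, 010-01, 01010-, 100111, 101001, 101110, 11-100, 111010
PI chart (minterm → PIs covering it):
  6 | 000110  (sole → essential)
  17 | 01-001,010-01
  21 | 010-01,01010-
  25 | 01-001  (sole → essential)
  46 | 101110  (sole → essential)
  52 | -10100,11-100
  60 | 11-100  (sole → essential)
Essential prime implicants: 000110, 01-001, 101110, 11-100

4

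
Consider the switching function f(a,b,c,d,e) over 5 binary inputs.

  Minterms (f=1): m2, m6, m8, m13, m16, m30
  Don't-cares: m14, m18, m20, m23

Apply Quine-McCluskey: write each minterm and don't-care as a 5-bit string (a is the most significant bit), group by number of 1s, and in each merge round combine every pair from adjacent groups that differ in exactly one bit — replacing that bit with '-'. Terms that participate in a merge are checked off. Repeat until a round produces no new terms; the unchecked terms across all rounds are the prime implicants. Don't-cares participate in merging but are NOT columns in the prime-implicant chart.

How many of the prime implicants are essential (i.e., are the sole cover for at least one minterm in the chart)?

3

[col 0] 00010*, 00110*, 01000, 01101, 01110*, 10000*, 10010*, 10100*, 10111, 11110*
[col 1] -0010, -1110, 0-110, 00-10, 10-00, 100-0
Prime implicants: -0010, -1110, 0-110, 00-10, 01000, 01101, 10-00, 100-0, 10111
PI chart (minterm → PIs covering it):
  2 | -0010,00-10
  6 | 0-110,00-10
  8 | 01000  (sole → essential)
  13 | 01101  (sole → essential)
  16 | 10-00,100-0
  30 | -1110  (sole → essential)
Essential prime implicants: -1110, 01000, 01101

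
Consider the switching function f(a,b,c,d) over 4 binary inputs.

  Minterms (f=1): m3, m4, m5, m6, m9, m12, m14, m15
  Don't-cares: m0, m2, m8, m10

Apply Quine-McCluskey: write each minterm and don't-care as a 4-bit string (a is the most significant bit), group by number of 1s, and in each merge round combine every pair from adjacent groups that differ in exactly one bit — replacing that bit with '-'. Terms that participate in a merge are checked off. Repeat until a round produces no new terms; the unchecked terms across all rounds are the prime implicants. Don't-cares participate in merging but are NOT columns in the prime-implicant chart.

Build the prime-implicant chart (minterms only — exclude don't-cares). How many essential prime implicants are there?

Round 0: 0000✓ 0010✓ 0011✓ 0100✓ 0101✓ 0110✓ 1000✓ 1001✓ 1010✓ 1100✓ 1110✓ 1111✓
Round 1: -000✓ -010✓ -100✓ -110✓ 0-00✓ 0-10✓ 00-0✓ 001- 01-0✓ 010- 1-00✓ 1-10✓ 10-0✓ 100- 11-0✓ 111-
Round 2: --00✓ --10✓ -0-0✓ -1-0✓ 0--0✓ 1--0✓
Round 3: ---0
PIs = {---0, 001-, 010-, 100-, 111-}
Coverage chart:
  m3: 001- ←essential
  m4: ---0,010-
  m5: 010- ←essential
  m6: ---0 ←essential
  m9: 100- ←essential
  m12: ---0 ←essential
  m14: ---0,111-
  m15: 111- ←essential
Essential: ---0, 001-, 010-, 100-, 111-

5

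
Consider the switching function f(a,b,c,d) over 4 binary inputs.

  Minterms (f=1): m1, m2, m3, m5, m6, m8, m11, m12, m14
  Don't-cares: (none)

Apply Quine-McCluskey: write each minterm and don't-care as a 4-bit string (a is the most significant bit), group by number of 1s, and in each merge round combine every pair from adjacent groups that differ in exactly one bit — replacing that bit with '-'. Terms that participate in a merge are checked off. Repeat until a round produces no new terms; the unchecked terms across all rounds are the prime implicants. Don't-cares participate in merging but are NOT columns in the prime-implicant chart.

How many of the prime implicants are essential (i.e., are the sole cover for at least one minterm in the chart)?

3

[col 0] 0001*, 0010*, 0011*, 0101*, 0110*, 1000*, 1011*, 1100*, 1110*
[col 1] -011, -110, 0-01, 0-10, 00-1, 001-, 1-00, 11-0
Prime implicants: -011, -110, 0-01, 0-10, 00-1, 001-, 1-00, 11-0
PI chart (minterm → PIs covering it):
  1 | 0-01,00-1
  2 | 0-10,001-
  3 | -011,00-1,001-
  5 | 0-01  (sole → essential)
  6 | -110,0-10
  8 | 1-00  (sole → essential)
  11 | -011  (sole → essential)
  12 | 1-00,11-0
  14 | -110,11-0
Essential prime implicants: -011, 0-01, 1-00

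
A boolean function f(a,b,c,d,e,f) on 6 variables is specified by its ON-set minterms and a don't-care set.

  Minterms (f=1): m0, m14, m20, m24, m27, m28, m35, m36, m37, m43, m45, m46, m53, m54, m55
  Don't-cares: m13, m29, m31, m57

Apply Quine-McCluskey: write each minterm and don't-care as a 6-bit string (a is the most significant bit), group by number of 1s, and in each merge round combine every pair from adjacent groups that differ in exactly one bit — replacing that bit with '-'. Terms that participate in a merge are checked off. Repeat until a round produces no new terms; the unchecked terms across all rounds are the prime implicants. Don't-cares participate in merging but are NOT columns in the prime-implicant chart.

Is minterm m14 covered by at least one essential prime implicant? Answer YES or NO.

size-2^0 implicants → 000000  001101(✓)  001110(✓)  010100(✓)  011000(✓)  011011(✓)  011100(✓)  011101(✓)  011111(✓)  100011(✓)  100100(✓)  100101(✓)  101011(✓)  101101(✓)  101110(✓)  110101(✓)  110110(✓)  110111(✓)  111001
size-2^1 implicants → -01101  -01110  0-1101  01-100  011-00  011-11  0111-1  01110-  1-0101  10-011  10-101  10010-  1101-1  11011-
Unchecked terms (primes): -01101, -01110, 0-1101, 000000, 01-100, 011-00, 011-11, 0111-1, 01110-, 1-0101, 10-011, 10-101, 10010-, 1101-1, 11011-, 111001
Minterm coverage:
  m0 ⊆ 000000 [E]
  m14 ⊆ -01110 [E]
  m20 ⊆ 01-100 [E]
  m24 ⊆ 011-00 [E]
  m27 ⊆ 011-11 [E]
  m28 ⊆ 01-100,011-00,01110-
  m35 ⊆ 10-011 [E]
  m36 ⊆ 10010- [E]
  m37 ⊆ 1-0101,10-101,10010-
  m43 ⊆ 10-011 [E]
  m45 ⊆ -01101,10-101
  m46 ⊆ -01110 [E]
  m53 ⊆ 1-0101,1101-1
  m54 ⊆ 11011- [E]
  m55 ⊆ 1101-1,11011-
E = {-01110, 000000, 01-100, 011-00, 011-11, 10-011, 10010-, 11011-}

YES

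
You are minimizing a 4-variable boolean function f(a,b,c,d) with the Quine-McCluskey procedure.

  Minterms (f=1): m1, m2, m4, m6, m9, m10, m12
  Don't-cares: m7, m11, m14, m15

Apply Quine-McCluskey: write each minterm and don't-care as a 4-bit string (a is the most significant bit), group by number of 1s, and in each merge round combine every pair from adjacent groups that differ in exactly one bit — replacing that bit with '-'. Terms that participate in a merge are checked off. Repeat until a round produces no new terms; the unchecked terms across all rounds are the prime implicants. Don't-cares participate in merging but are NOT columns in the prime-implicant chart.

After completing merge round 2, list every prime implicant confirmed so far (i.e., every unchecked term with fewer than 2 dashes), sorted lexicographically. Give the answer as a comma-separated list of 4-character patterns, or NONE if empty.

size-2^0 implicants → 0001(✓)  0010(✓)  0100(✓)  0110(✓)  0111(✓)  1001(✓)  1010(✓)  1011(✓)  1100(✓)  1110(✓)  1111(✓)
size-2^1 implicants → -001  -010(✓)  -100(✓)  -110(✓)  -111(✓)  0-10(✓)  01-0(✓)  011-(✓)  1-10(✓)  1-11(✓)  10-1  101-(✓)  11-0(✓)  111-(✓)
size-2^2 implicants → --10  -1-0  -11-  1-1-
Unchecked terms (primes): --10, -001, -1-0, -11-, 1-1-, 10-1

-001, 10-1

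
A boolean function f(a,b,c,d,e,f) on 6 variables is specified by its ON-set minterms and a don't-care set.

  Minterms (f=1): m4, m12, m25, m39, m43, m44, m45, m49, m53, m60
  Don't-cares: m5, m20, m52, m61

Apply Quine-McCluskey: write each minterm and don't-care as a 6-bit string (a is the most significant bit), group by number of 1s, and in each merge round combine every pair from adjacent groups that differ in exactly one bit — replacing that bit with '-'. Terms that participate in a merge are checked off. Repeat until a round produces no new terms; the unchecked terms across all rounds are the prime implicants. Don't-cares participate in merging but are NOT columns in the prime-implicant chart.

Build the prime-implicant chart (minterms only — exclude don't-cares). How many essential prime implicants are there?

5

[col 0] 000100*, 000101*, 001100*, 010100*, 011001, 100111, 101011, 101100*, 101101*, 110001*, 110100*, 110101*, 111100*, 111101*
[col 1] -01100, -10100, 0-0100, 00-100, 00010-, 1-1100*, 1-1101*, 10110-*, 11-100*, 11-101*, 110-01, 11010-*, 11110-*
[col 2] 1-110-, 11-10-
Prime implicants: -01100, -10100, 0-0100, 00-100, 00010-, 011001, 1-110-, 100111, 101011, 11-10-, 110-01
PI chart (minterm → PIs covering it):
  4 | 0-0100,00-100,00010-
  12 | -01100,00-100
  25 | 011001  (sole → essential)
  39 | 100111  (sole → essential)
  43 | 101011  (sole → essential)
  44 | -01100,1-110-
  45 | 1-110-  (sole → essential)
  49 | 110-01  (sole → essential)
  53 | 11-10-,110-01
  60 | 1-110-,11-10-
Essential prime implicants: 011001, 1-110-, 100111, 101011, 110-01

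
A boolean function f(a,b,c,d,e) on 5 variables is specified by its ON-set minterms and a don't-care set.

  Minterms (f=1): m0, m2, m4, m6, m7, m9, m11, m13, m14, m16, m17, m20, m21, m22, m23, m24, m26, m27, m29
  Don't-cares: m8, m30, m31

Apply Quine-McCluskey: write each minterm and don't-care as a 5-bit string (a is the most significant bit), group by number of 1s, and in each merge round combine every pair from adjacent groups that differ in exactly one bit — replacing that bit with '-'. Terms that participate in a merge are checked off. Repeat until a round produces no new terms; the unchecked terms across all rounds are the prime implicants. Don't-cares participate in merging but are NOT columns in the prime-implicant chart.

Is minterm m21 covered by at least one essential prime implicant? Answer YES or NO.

YES

[col 0] 00000*, 00010*, 00100*, 00110*, 00111*, 01000*, 01001*, 01011*, 01101*, 01110*, 10000*, 10001*, 10100*, 10101*, 10110*, 10111*, 11000*, 11010*, 11011*, 11101*, 11110*, 11111*
[col 1] -0000*, -0100*, -0110*, -0111*, -1000*, -1011, -1101, -1110*, 0-000*, 0-110*, 00-00*, 00-10*, 000-0*, 001-0*, 0011-*, 01-01, 010-1, 0100-, 1-000*, 1-101*, 1-110*, 1-111*, 10-00*, 10-01*, 1000-*, 101-0*, 101-1*, 1010-*, 1011-*, 11-10*, 11-11*, 110-0, 1101-*, 111-1*, 1111-*
[col 2] --000, --110, -0-00, -01-0, -011-, 00--0, 1-1-1, 1-11-, 10-0-, 101--, 11-1-
Prime implicants: --000, --110, -0-00, -01-0, -011-, -1011, -1101, 00--0, 01-01, 010-1, 0100-, 1-1-1, 1-11-, 10-0-, 101--, 11-1-, 110-0
PI chart (minterm → PIs covering it):
  0 | --000,-0-00,00--0
  2 | 00--0  (sole → essential)
  4 | -0-00,-01-0,00--0
  6 | --110,-01-0,-011-,00--0
  7 | -011-  (sole → essential)
  9 | 01-01,010-1,0100-
  11 | -1011,010-1
  13 | -1101,01-01
  14 | --110  (sole → essential)
  16 | --000,-0-00,10-0-
  17 | 10-0-  (sole → essential)
  20 | -0-00,-01-0,10-0-,101--
  21 | 1-1-1,10-0-,101--
  22 | --110,-01-0,-011-,1-11-,101--
  23 | -011-,1-1-1,1-11-,101--
  24 | --000,110-0
  26 | 11-1-,110-0
  27 | -1011,11-1-
  29 | -1101,1-1-1
Essential prime implicants: --110, -011-, 00--0, 10-0-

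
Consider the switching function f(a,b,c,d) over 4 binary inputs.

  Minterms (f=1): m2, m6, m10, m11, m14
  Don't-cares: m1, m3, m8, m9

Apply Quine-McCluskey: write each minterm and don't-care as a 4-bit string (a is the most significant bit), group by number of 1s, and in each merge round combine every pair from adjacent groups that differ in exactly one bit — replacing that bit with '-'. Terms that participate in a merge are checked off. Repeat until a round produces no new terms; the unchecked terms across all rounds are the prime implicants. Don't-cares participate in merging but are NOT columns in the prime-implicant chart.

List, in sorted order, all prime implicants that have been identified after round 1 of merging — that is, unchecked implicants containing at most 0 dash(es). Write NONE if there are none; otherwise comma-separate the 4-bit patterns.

[col 0] 0001*, 0010*, 0011*, 0110*, 1000*, 1001*, 1010*, 1011*, 1110*
[col 1] -001*, -010*, -011*, -110*, 0-10*, 00-1*, 001-*, 1-10*, 10-0*, 10-1*, 100-*, 101-*
[col 2] --10, -0-1, -01-, 10--
Prime implicants: --10, -0-1, -01-, 10--

NONE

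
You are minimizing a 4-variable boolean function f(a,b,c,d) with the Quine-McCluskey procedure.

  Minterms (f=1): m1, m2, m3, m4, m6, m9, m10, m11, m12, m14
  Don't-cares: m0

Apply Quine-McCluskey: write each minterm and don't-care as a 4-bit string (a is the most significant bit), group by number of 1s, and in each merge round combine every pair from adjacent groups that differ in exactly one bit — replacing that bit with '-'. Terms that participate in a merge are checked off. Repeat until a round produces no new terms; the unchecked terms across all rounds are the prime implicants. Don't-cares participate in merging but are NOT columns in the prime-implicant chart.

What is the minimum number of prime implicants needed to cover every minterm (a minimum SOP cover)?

3

Round 0: 0000✓ 0001✓ 0010✓ 0011✓ 0100✓ 0110✓ 1001✓ 1010✓ 1011✓ 1100✓ 1110✓
Round 1: -001✓ -010✓ -011✓ -100✓ -110✓ 0-00✓ 0-10✓ 00-0✓ 00-1✓ 000-✓ 001-✓ 01-0✓ 1-10✓ 10-1✓ 101-✓ 11-0✓
Round 2: --10 -0-1 -01- -1-0 0--0 00--
PIs = {--10, -0-1, -01-, -1-0, 0--0, 00--}
Coverage chart:
  m1: -0-1,00--
  m2: --10,-01-,0--0,00--
  m3: -0-1,-01-,00--
  m4: -1-0,0--0
  m6: --10,-1-0,0--0
  m9: -0-1 ←essential
  m10: --10,-01-
  m11: -0-1,-01-
  m12: -1-0 ←essential
  m14: --10,-1-0
Essential: -0-1, -1-0
Petrick residual → --10
Min cover (3 terms): cd' + b'd + bd'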